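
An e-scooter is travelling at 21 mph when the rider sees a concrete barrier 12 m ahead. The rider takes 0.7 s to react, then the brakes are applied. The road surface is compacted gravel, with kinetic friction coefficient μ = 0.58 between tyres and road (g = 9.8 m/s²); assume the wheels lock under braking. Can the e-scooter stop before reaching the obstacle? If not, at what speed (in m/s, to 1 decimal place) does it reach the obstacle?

21 mph × 0.44704 = 9.3878 m/s.
a = μg = 0.58 × 9.8 = 5.684 m/s².
Reaction distance = 9.3878 × 0.7 = 6.571 m.
Braking distance needed to stop: v²/(2a) = 88.131 / 11.368 = 7.753 m, so total needed = 6.571 + 7.753 = 14.324 m > 12 m — it cannot stop.
Distance remaining when braking begins: 12 − 6.571 = 5.429 m.
v² = v₀² − 2a·d = 88.131 − 2 × 5.684 × 5.429 = 26.414 m²/s².
v = √26.414 = 5.139 m/s.

No — it strikes the obstacle at 5.1 m/s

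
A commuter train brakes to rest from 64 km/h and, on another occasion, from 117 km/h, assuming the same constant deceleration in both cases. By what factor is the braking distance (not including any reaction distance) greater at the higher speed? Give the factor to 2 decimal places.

Braking distance d = v²/(2a), so with a fixed, d ∝ v².
Factor = (117/64)² = 1.8281² = 3.3419.

Factor ≈ 3.34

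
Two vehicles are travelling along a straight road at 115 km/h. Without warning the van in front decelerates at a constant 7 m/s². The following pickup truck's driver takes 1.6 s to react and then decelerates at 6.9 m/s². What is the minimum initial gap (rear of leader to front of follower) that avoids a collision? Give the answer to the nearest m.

115 km/h ÷ 3.6 = 31.9444 m/s.
Leader travels v²/(2a_L) = 1020.445 / 14.000 = 72.889 m before stopping.
Follower covers v·t_r = 31.9444 × 1.6 = 51.111 m while reacting, then v²/(2a_F) = 1020.445 / 13.800 = 73.945 m while braking, for a total of 51.111 + 73.945 = 125.056 m.
Since a_F ≤ a_L and the follower starts braking later, the follower is never slower than the leader, so the closest approach is when both have stopped.
Minimum gap = 125.056 − 72.889 = 52.167 m.

Minimum gap ≈ 52 m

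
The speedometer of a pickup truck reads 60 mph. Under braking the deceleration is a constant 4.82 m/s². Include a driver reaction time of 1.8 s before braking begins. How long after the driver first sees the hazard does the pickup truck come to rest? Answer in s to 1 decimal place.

60 mph × 0.44704 = 26.8224 m/s.
Braking time = v/a = 26.8224 / 4.820 = 5.565 s.
Total = 1.8 + 5.565 = 7.365 s.

Total time ≈ 7.4 s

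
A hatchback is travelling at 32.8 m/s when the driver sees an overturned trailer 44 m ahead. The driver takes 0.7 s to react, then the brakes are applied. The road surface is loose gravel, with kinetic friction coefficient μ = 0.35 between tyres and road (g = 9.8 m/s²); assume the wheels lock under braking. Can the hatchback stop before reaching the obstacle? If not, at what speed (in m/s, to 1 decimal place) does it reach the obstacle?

a = μg = 0.35 × 9.8 = 3.430 m/s².
Reaction distance = 32.8000 × 0.7 = 22.960 m.
Braking distance needed to stop: v²/(2a) = 1075.840 / 6.860 = 156.828 m, so total needed = 22.960 + 156.828 = 179.788 m > 44 m — it cannot stop.
Distance remaining when braking begins: 44 − 22.960 = 21.040 m.
v² = v₀² − 2a·d = 1075.840 − 2 × 3.430 × 21.040 = 931.506 m²/s².
v = √931.506 = 30.521 m/s.

No — it strikes the obstacle at 30.5 m/s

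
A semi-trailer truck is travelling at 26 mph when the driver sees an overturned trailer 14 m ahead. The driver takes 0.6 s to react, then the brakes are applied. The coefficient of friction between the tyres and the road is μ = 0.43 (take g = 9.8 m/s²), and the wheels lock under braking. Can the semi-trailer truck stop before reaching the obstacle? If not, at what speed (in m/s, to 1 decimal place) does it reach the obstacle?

No — it strikes the obstacle at 8.7 m/s

26 mph × 0.44704 = 11.6230 m/s.
a = μg = 0.43 × 9.8 = 4.214 m/s².
Reaction distance = 11.6230 × 0.6 = 6.974 m.
Braking distance needed to stop: v²/(2a) = 135.094 / 8.428 = 16.029 m, so total needed = 6.974 + 16.029 = 23.003 m > 14 m — it cannot stop.
Distance remaining when braking begins: 14 − 6.974 = 7.026 m.
v² = v₀² − 2a·d = 135.094 − 2 × 4.214 × 7.026 = 75.879 m²/s².
v = √75.879 = 8.711 m/s.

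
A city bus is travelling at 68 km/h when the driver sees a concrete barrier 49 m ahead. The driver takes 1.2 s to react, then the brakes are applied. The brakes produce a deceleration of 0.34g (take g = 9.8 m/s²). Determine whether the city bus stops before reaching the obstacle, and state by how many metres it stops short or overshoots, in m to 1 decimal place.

68 km/h ÷ 3.6 = 18.8889 m/s.
a = 0.34 × 9.8 = 3.332 m/s².
Reaction distance = 18.8889 × 1.2 = 22.667 m.
Braking distance = v²/(2a) = 356.791 / 6.664 = 53.540 m.
Total stopping distance = 22.667 + 53.540 = 76.207 m, vs 49 m available — it cannot stop in time and overshoots by 76.207 − 49 = 27.207 m.

No — it overshoots by 27.2 m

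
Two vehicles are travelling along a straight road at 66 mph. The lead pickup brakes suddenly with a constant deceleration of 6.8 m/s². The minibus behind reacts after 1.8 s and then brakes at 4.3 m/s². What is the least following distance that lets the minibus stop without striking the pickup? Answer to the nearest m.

66 mph × 0.44704 = 29.5046 m/s.
Leader travels v²/(2a_L) = 870.521 / 13.600 = 64.009 m before stopping.
Follower covers v·t_r = 29.5046 × 1.8 = 53.108 m while reacting, then v²/(2a_F) = 870.521 / 8.600 = 101.223 m while braking, for a total of 53.108 + 101.223 = 154.331 m.
Since a_F ≤ a_L and the follower starts braking later, the follower is never slower than the leader, so the closest approach is when both have stopped.
Minimum gap = 154.331 − 64.009 = 90.322 m.

Minimum gap ≈ 90 m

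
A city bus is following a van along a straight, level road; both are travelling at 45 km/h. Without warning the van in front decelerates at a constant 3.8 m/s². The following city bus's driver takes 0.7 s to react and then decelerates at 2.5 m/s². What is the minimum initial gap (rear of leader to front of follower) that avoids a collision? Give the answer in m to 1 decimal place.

Minimum gap ≈ 19.4 m

45 km/h ÷ 3.6 = 12.5000 m/s.
Leader travels v²/(2a_L) = 156.250 / 7.600 = 20.559 m before stopping.
Follower covers v·t_r = 12.5000 × 0.7 = 8.750 m while reacting, then v²/(2a_F) = 156.250 / 5.000 = 31.250 m while braking, for a total of 8.750 + 31.250 = 40.000 m.
Since a_F ≤ a_L and the follower starts braking later, the follower is never slower than the leader, so the closest approach is when both have stopped.
Minimum gap = 40.000 − 20.559 = 19.441 m.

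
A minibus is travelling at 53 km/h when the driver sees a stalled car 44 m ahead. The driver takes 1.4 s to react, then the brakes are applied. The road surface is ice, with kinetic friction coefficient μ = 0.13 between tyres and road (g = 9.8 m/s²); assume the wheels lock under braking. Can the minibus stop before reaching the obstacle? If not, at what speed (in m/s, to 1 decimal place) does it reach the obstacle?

No — it strikes the obstacle at 12.5 m/s

53 km/h ÷ 3.6 = 14.7222 m/s.
a = μg = 0.13 × 9.8 = 1.274 m/s².
Reaction distance = 14.7222 × 1.4 = 20.611 m.
Braking distance needed to stop: v²/(2a) = 216.743 / 2.548 = 85.064 m, so total needed = 20.611 + 85.064 = 105.675 m > 44 m — it cannot stop.
Distance remaining when braking begins: 44 − 20.611 = 23.389 m.
v² = v₀² − 2a·d = 216.743 − 2 × 1.274 × 23.389 = 157.148 m²/s².
v = √157.148 = 12.536 m/s.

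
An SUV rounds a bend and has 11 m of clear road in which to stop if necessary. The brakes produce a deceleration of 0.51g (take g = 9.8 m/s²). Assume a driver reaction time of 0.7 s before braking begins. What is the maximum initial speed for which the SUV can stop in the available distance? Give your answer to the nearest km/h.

a = 0.51 × 9.8 = 4.998 m/s².
Stopping distance: v·t_r + v²/(2a) = 11 with t_r = 0.7 s and a = 4.998 m/s².
So v² + 6.997 v − 109.96 = 0.
Positive root: v = −a·t_r + √((a·t_r)² + 2a·d) = −3.499 + √(12.243 + 109.96) = 7.5555 m/s.
7.5555 m/s × 3.6 = 27.200 km/h.

Maximum speed ≈ 27 km/h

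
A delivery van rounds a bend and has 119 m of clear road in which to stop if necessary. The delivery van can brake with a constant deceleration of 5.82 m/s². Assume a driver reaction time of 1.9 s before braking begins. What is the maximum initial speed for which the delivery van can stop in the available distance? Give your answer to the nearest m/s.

Maximum speed ≈ 28 m/s

Stopping distance: v·t_r + v²/(2a) = 119 with t_r = 1.9 s and a = 5.820 m/s².
So v² + 22.116 v − 1385.16 = 0.
Positive root: v = −a·t_r + √((a·t_r)² + 2a·d) = −11.058 + √(122.279 + 1385.16) = 27.7678 m/s.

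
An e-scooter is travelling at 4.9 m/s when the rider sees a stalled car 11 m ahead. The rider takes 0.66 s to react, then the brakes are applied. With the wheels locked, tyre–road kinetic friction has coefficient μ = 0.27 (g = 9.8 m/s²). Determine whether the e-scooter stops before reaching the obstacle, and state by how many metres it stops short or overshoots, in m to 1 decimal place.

Yes — it stops 3.2 m short of the obstacle

a = μg = 0.27 × 9.8 = 2.646 m/s².
Reaction distance = 4.9000 × 0.66 = 3.234 m.
Braking distance = v²/(2a) = 24.010 / 5.292 = 4.537 m.
Total stopping distance = 3.234 + 4.537 = 7.771 m, vs 11 m available — it stops with 11 − 7.771 = 3.229 m to spare.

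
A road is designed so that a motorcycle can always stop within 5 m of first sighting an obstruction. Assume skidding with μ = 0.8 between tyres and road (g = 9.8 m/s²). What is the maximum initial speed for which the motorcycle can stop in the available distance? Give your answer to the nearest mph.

a = μg = 0.8 × 9.8 = 7.840 m/s².
v²/(2a) = d ⇒ v = √(2 × 7.840 × 5) = √78.40 = 8.8544 m/s.
8.8544 m/s ÷ 0.44704 = 19.807 mph.

Maximum speed ≈ 20 mph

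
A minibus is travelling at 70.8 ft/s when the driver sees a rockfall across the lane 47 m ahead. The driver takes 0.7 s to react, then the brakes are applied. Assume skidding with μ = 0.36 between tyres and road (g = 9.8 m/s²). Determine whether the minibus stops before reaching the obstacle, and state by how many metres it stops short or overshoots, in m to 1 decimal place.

No — it overshoots by 34.1 m

70.8 ft/s × 0.3048 = 21.5798 m/s.
a = μg = 0.36 × 9.8 = 3.528 m/s².
Reaction distance = 21.5798 × 0.7 = 15.106 m.
Braking distance = v²/(2a) = 465.688 / 7.056 = 65.999 m.
Total stopping distance = 15.106 + 65.999 = 81.105 m, vs 47 m available — it cannot stop in time and overshoots by 81.105 − 47 = 34.105 m.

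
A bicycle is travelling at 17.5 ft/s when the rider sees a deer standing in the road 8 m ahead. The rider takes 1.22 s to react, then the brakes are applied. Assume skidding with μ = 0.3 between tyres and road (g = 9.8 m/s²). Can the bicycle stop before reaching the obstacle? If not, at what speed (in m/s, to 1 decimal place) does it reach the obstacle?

17.5 ft/s × 0.3048 = 5.3340 m/s.
a = μg = 0.3 × 9.8 = 2.940 m/s².
Reaction distance = 5.3340 × 1.22 = 6.507 m.
Braking distance needed to stop: v²/(2a) = 28.452 / 5.880 = 4.839 m, so total needed = 6.507 + 4.839 = 11.346 m > 8 m — it cannot stop.
Distance remaining when braking begins: 8 − 6.507 = 1.493 m.
v² = v₀² − 2a·d = 28.452 − 2 × 2.940 × 1.493 = 19.673 m²/s².
v = √19.673 = 4.435 m/s.

No — it strikes the obstacle at 4.4 m/s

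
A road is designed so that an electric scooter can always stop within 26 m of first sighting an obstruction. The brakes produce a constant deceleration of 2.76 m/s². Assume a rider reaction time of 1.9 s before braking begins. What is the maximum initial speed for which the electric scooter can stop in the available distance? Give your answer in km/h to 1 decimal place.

Maximum speed ≈ 28.2 km/h

Stopping distance: v·t_r + v²/(2a) = 26 with t_r = 1.9 s and a = 2.760 m/s².
So v² + 10.488 v − 143.52 = 0.
Positive root: v = −a·t_r + √((a·t_r)² + 2a·d) = −5.244 + √(27.500 + 143.52) = 7.8335 m/s.
7.8335 m/s × 3.6 = 28.201 km/h.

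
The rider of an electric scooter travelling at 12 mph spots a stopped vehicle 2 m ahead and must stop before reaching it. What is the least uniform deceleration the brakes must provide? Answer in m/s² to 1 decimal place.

Required deceleration ≈ 7.2 m/s²

12 mph × 0.44704 = 5.3645 m/s.
v² = 2a·d ⇒ a = v²/(2d) = 5.3645² / (2 × 2.000) = 28.778 / 4.000 = 7.1945 m/s².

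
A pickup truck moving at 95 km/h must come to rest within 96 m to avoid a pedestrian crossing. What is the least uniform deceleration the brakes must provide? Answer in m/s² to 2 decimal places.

Required deceleration ≈ 3.63 m/s²

95 km/h ÷ 3.6 = 26.3889 m/s.
v² = 2a·d ⇒ a = v²/(2d) = 26.3889² / (2 × 96.000) = 696.374 / 192.000 = 3.6269 m/s².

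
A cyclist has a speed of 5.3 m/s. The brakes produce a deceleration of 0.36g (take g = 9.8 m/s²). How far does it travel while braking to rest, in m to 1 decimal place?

a = 0.36 × 9.8 = 3.528 m/s².
Braking distance = v²/(2a) = 5.3000² / (2 × 3.528) = 28.090 / 7.056 = 3.981 m.

Braking distance ≈ 4.0 m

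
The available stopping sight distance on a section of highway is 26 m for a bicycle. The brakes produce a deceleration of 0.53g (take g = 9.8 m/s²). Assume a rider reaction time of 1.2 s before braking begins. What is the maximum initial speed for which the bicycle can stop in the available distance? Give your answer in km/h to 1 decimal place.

Maximum speed ≈ 40.8 km/h

a = 0.53 × 9.8 = 5.194 m/s².
Stopping distance: v·t_r + v²/(2a) = 26 with t_r = 1.2 s and a = 5.194 m/s².
So v² + 12.466 v − 270.09 = 0.
Positive root: v = −a·t_r + √((a·t_r)² + 2a·d) = −6.233 + √(38.850 + 270.09) = 11.3437 m/s.
11.3437 m/s × 3.6 = 40.837 km/h.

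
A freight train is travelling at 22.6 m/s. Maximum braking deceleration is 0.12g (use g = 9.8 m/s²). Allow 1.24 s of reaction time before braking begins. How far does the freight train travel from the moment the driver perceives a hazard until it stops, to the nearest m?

a = 0.12 × 9.8 = 1.176 m/s².
Reaction distance = v·t_r = 22.6000 × 1.24 = 28.024 m.
Braking distance = v²/(2a) = 22.6000² / (2 × 1.176) = 510.760 / 2.352 = 217.160 m.
Total = 28.024 + 217.160 = 245.184 m.

Total stopping distance ≈ 245 m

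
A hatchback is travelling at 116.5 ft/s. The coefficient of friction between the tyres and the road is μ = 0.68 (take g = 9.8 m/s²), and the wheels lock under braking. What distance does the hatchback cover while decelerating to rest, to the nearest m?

Braking distance ≈ 95 m

116.5 ft/s × 0.3048 = 35.5092 m/s.
a = μg = 0.68 × 9.8 = 6.664 m/s².
Braking distance = v²/(2a) = 35.5092² / (2 × 6.664) = 1260.903 / 13.328 = 94.606 m.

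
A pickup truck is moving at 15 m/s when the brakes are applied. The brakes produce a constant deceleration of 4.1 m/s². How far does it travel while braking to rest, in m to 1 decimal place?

Braking distance ≈ 27.4 m

Braking distance = v²/(2a) = 15.0000² / (2 × 4.100) = 225.000 / 8.200 = 27.439 m.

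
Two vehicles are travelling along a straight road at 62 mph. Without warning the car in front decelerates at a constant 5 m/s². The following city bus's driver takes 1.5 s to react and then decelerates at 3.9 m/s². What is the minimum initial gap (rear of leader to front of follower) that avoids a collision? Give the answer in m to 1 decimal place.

62 mph × 0.44704 = 27.7165 m/s.
Leader travels v²/(2a_L) = 768.204 / 10.000 = 76.820 m before stopping.
Follower covers v·t_r = 27.7165 × 1.5 = 41.575 m while reacting, then v²/(2a_F) = 768.204 / 7.800 = 98.488 m while braking, for a total of 41.575 + 98.488 = 140.063 m.
Since a_F ≤ a_L and the follower starts braking later, the follower is never slower than the leader, so the closest approach is when both have stopped.
Minimum gap = 140.063 − 76.820 = 63.243 m.

Minimum gap ≈ 63.2 m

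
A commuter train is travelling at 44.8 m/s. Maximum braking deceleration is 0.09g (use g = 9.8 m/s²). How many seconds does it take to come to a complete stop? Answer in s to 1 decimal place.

a = 0.09 × 9.8 = 0.882 m/s².
Braking time = v/a = 44.8000 / 0.882 = 50.794 s.

Braking time ≈ 50.8 s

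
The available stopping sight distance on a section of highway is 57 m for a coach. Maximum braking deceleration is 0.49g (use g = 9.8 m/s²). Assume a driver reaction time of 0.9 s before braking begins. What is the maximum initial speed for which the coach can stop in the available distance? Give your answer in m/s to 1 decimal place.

a = 0.49 × 9.8 = 4.802 m/s².
Stopping distance: v·t_r + v²/(2a) = 57 with t_r = 0.9 s and a = 4.802 m/s².
So v² + 8.644 v − 547.43 = 0.
Positive root: v = −a·t_r + √((a·t_r)² + 2a·d) = −4.322 + √(18.680 + 547.43) = 19.4711 m/s.

Maximum speed ≈ 19.5 m/s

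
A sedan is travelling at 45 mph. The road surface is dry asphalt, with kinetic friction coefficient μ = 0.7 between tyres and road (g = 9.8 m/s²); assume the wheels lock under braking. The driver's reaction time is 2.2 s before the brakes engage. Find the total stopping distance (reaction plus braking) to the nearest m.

Total stopping distance ≈ 74 m

45 mph × 0.44704 = 20.1168 m/s.
a = μg = 0.7 × 9.8 = 6.860 m/s².
Reaction distance = v·t_r = 20.1168 × 2.2 = 44.257 m.
Braking distance = v²/(2a) = 20.1168² / (2 × 6.860) = 404.686 / 13.720 = 29.496 m.
Total = 44.257 + 29.496 = 73.753 m.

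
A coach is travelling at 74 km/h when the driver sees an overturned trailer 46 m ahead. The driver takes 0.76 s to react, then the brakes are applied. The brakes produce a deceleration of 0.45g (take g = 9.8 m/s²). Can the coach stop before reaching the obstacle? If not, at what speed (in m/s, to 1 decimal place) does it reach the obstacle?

No — it strikes the obstacle at 12.4 m/s

74 km/h ÷ 3.6 = 20.5556 m/s.
a = 0.45 × 9.8 = 4.410 m/s².
Reaction distance = 20.5556 × 0.76 = 15.622 m.
Braking distance needed to stop: v²/(2a) = 422.533 / 8.820 = 47.906 m, so total needed = 15.622 + 47.906 = 63.528 m > 46 m — it cannot stop.
Distance remaining when braking begins: 46 − 15.622 = 30.378 m.
v² = v₀² − 2a·d = 422.533 − 2 × 4.410 × 30.378 = 154.599 m²/s².
v = √154.599 = 12.434 m/s.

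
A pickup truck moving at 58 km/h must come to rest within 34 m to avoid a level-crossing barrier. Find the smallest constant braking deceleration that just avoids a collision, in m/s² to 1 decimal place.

Required deceleration ≈ 3.8 m/s²

58 km/h ÷ 3.6 = 16.1111 m/s.
v² = 2a·d ⇒ a = v²/(2d) = 16.1111² / (2 × 34.000) = 259.568 / 68.000 = 3.8172 m/s².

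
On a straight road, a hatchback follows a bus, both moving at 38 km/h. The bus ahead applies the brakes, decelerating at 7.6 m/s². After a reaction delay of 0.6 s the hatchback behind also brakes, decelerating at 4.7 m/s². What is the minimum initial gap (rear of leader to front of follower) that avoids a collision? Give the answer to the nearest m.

Minimum gap ≈ 11 m

38 km/h ÷ 3.6 = 10.5556 m/s.
Leader travels v²/(2a_L) = 111.421 / 15.200 = 7.330 m before stopping.
Follower covers v·t_r = 10.5556 × 0.6 = 6.333 m while reacting, then v²/(2a_F) = 111.421 / 9.400 = 11.853 m while braking, for a total of 6.333 + 11.853 = 18.186 m.
Since a_F ≤ a_L and the follower starts braking later, the follower is never slower than the leader, so the closest approach is when both have stopped.
Minimum gap = 18.186 − 7.330 = 10.856 m.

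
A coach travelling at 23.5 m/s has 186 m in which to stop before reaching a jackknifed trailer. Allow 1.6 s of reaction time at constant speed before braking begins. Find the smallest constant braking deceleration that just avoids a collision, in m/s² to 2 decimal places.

Distance covered during reaction = 23.5000 × 1.6 = 37.600 m.
Distance available for braking: 186 − 37.600 = 148.400 m.
v² = 2a·d ⇒ a = v²/(2d) = 23.5000² / (2 × 148.400) = 552.250 / 296.800 = 1.8607 m/s².

Required deceleration ≈ 1.86 m/s²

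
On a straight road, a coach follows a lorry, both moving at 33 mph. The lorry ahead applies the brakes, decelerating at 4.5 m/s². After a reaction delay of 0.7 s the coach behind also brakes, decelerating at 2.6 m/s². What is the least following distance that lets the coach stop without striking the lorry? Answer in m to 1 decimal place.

33 mph × 0.44704 = 14.7523 m/s.
Leader travels v²/(2a_L) = 217.630 / 9.000 = 24.181 m before stopping.
Follower covers v·t_r = 14.7523 × 0.7 = 10.327 m while reacting, then v²/(2a_F) = 217.630 / 5.200 = 41.852 m while braking, for a total of 10.327 + 41.852 = 52.179 m.
Since a_F ≤ a_L and the follower starts braking later, the follower is never slower than the leader, so the closest approach is when both have stopped.
Minimum gap = 52.179 − 24.181 = 27.998 m.

Minimum gap ≈ 28.0 m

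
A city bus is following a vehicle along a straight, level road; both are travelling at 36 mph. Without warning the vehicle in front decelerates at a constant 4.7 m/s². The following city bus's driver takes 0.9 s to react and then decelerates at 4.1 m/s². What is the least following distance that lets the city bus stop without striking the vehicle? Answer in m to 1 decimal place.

36 mph × 0.44704 = 16.0934 m/s.
Leader travels v²/(2a_L) = 258.998 / 9.400 = 27.553 m before stopping.
Follower covers v·t_r = 16.0934 × 0.9 = 14.484 m while reacting, then v²/(2a_F) = 258.998 / 8.200 = 31.585 m while braking, for a total of 14.484 + 31.585 = 46.069 m.
Since a_F ≤ a_L and the follower starts braking later, the follower is never slower than the leader, so the closest approach is when both have stopped.
Minimum gap = 46.069 − 27.553 = 18.516 m.

Minimum gap ≈ 18.5 m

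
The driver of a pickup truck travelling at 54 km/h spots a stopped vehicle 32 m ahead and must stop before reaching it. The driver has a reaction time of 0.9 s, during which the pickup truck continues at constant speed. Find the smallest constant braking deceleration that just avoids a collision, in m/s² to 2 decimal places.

Required deceleration ≈ 6.08 m/s²

54 km/h ÷ 3.6 = 15.0000 m/s.
Distance covered during reaction = 15.0000 × 0.9 = 13.500 m.
Distance available for braking: 32 − 13.500 = 18.500 m.
v² = 2a·d ⇒ a = v²/(2d) = 15.0000² / (2 × 18.500) = 225.000 / 37.000 = 6.0811 m/s².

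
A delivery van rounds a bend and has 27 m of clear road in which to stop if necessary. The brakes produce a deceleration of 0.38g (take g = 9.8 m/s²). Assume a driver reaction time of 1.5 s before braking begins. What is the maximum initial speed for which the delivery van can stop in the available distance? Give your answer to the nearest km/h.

Maximum speed ≈ 35 km/h

a = 0.38 × 9.8 = 3.724 m/s².
Stopping distance: v·t_r + v²/(2a) = 27 with t_r = 1.5 s and a = 3.724 m/s².
So v² + 11.172 v − 201.10 = 0.
Positive root: v = −a·t_r + √((a·t_r)² + 2a·d) = −5.586 + √(31.203 + 201.10) = 9.6555 m/s.
9.6555 m/s × 3.6 = 34.760 km/h.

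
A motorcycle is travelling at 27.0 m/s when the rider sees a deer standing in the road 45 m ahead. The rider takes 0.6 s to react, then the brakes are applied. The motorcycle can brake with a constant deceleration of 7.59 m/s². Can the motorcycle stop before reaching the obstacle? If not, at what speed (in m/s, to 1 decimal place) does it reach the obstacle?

Reaction distance = 27.0000 × 0.6 = 16.200 m.
Braking distance needed to stop: v²/(2a) = 729.000 / 15.180 = 48.024 m, so total needed = 16.200 + 48.024 = 64.224 m > 45 m — it cannot stop.
Distance remaining when braking begins: 45 − 16.200 = 28.800 m.
v² = v₀² − 2a·d = 729.000 − 2 × 7.590 × 28.800 = 291.816 m²/s².
v = √291.816 = 17.083 m/s.

No — it strikes the obstacle at 17.1 m/s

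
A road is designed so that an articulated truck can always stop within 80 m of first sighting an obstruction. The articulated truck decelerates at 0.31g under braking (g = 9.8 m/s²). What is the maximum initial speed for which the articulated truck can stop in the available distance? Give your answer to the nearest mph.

a = 0.31 × 9.8 = 3.038 m/s².
v²/(2a) = d ⇒ v = √(2 × 3.038 × 80) = √486.08 = 22.0472 m/s.
22.0472 m/s ÷ 0.44704 = 49.318 mph.

Maximum speed ≈ 49 mph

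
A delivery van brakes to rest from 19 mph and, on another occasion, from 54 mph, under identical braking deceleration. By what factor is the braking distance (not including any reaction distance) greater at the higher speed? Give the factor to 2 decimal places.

Factor ≈ 8.08

Braking distance d = v²/(2a), so with a fixed, d ∝ v².
Factor = (54/19)² = 2.8421² = 8.0775.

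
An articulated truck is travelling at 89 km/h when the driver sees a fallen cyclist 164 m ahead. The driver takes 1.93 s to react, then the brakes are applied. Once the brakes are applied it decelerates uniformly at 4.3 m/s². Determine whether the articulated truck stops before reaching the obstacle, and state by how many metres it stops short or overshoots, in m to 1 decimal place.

89 km/h ÷ 3.6 = 24.7222 m/s.
Reaction distance = 24.7222 × 1.93 = 47.714 m.
Braking distance = v²/(2a) = 611.187 / 8.600 = 71.068 m.
Total stopping distance = 47.714 + 71.068 = 118.782 m, vs 164 m available — it stops with 164 − 118.782 = 45.218 m to spare.

Yes — it stops 45.2 m short of the obstacle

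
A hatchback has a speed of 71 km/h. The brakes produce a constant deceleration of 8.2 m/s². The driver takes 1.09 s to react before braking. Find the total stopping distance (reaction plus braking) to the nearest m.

Total stopping distance ≈ 45 m

71 km/h ÷ 3.6 = 19.7222 m/s.
Reaction distance = v·t_r = 19.7222 × 1.09 = 21.497 m.
Braking distance = v²/(2a) = 19.7222² / (2 × 8.200) = 388.965 / 16.400 = 23.717 m.
Total = 21.497 + 23.717 = 45.214 m.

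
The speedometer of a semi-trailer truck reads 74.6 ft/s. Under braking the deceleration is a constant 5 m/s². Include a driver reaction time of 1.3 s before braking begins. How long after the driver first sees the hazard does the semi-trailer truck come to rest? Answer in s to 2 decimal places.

Total time ≈ 5.85 s

74.6 ft/s × 0.3048 = 22.7381 m/s.
Braking time = v/a = 22.7381 / 5.000 = 4.548 s.
Total = 1.3 + 4.548 = 5.848 s.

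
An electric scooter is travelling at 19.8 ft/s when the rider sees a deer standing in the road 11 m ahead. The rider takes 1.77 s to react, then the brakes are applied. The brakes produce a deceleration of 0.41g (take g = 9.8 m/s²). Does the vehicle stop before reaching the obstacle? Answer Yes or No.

No

19.8 ft/s × 0.3048 = 6.0350 m/s.
a = 0.41 × 9.8 = 4.018 m/s².
Reaction distance = 6.0350 × 1.77 = 10.682 m.
Braking distance = v²/(2a) = 36.421 / 8.036 = 4.532 m.
Total stopping distance = 10.682 + 4.532 = 15.214 m, vs 11 m available — it cannot stop in time and overshoots by 15.214 − 11 = 4.214 m.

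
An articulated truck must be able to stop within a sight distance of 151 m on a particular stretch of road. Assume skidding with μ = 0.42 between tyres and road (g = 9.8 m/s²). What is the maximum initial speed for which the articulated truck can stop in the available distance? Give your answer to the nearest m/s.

a = μg = 0.42 × 9.8 = 4.116 m/s².
v²/(2a) = d ⇒ v = √(2 × 4.116 × 151) = √1243.03 = 35.2566 m/s.

Maximum speed ≈ 35 m/s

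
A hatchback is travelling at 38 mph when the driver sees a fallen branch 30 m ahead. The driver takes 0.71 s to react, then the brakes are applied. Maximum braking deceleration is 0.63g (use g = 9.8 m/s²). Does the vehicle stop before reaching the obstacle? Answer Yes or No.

38 mph × 0.44704 = 16.9875 m/s.
a = 0.63 × 9.8 = 6.174 m/s².
Reaction distance = 16.9875 × 0.71 = 12.061 m.
Braking distance = v²/(2a) = 288.575 / 12.348 = 23.370 m.
Total stopping distance = 12.061 + 23.370 = 35.431 m, vs 30 m available — it cannot stop in time and overshoots by 35.431 − 30 = 5.431 m.

No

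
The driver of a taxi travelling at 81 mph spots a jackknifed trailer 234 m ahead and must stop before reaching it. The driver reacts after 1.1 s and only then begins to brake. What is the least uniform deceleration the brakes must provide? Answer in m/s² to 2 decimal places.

81 mph × 0.44704 = 36.2102 m/s.
Distance covered during reaction = 36.2102 × 1.1 = 39.831 m.
Distance available for braking: 234 − 39.831 = 194.169 m.
v² = 2a·d ⇒ a = v²/(2d) = 36.2102² / (2 × 194.169) = 1311.179 / 388.338 = 3.3764 m/s².

Required deceleration ≈ 3.38 m/s²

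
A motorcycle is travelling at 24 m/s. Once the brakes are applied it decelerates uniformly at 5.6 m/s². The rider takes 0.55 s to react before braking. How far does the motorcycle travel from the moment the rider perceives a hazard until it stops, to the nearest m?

Reaction distance = v·t_r = 24.0000 × 0.55 = 13.200 m.
Braking distance = v²/(2a) = 24.0000² / (2 × 5.600) = 576.000 / 11.200 = 51.429 m.
Total = 13.200 + 51.429 = 64.629 m.

Total stopping distance ≈ 65 m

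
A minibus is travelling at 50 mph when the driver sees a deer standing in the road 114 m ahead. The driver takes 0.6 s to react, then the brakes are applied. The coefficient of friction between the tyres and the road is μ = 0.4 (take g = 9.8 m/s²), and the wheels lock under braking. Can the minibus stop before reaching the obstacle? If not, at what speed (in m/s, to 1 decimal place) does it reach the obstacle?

50 mph × 0.44704 = 22.3520 m/s.
a = μg = 0.4 × 9.8 = 3.920 m/s².
Reaction distance = 22.3520 × 0.6 = 13.411 m.
Braking distance = v²/(2a) = 499.612 / 7.840 = 63.726 m.
Total stopping distance = 13.411 + 63.726 = 77.137 m, vs 114 m available — it stops with 114 − 77.137 = 36.863 m to spare.

Yes — it stops about 36.9 m short of the obstacle, so it never reaches it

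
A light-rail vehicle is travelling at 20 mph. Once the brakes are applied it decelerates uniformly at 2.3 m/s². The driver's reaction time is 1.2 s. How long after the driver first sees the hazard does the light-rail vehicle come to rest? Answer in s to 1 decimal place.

Total time ≈ 5.1 s

20 mph × 0.44704 = 8.9408 m/s.
Braking time = v/a = 8.9408 / 2.300 = 3.887 s.
Total = 1.2 + 3.887 = 5.087 s.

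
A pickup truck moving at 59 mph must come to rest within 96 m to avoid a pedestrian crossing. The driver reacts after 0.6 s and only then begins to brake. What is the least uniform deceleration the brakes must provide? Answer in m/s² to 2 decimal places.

59 mph × 0.44704 = 26.3754 m/s.
Distance covered during reaction = 26.3754 × 0.6 = 15.825 m.
Distance available for braking: 96 − 15.825 = 80.175 m.
v² = 2a·d ⇒ a = v²/(2d) = 26.3754² / (2 × 80.175) = 695.662 / 160.350 = 4.3384 m/s².

Required deceleration ≈ 4.34 m/s²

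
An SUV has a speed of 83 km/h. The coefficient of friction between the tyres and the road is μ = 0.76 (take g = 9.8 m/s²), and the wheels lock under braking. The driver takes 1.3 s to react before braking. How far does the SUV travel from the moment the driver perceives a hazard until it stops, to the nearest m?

83 km/h ÷ 3.6 = 23.0556 m/s.
a = μg = 0.76 × 9.8 = 7.448 m/s².
Reaction distance = v·t_r = 23.0556 × 1.3 = 29.972 m.
Braking distance = v²/(2a) = 23.0556² / (2 × 7.448) = 531.561 / 14.896 = 35.685 m.
Total = 29.972 + 35.685 = 65.657 m.

Total stopping distance ≈ 66 m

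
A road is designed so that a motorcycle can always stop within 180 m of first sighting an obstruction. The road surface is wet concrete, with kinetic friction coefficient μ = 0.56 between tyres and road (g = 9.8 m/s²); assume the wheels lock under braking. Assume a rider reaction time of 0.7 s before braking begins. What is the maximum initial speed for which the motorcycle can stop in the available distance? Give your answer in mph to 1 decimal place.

Maximum speed ≈ 91.2 mph

a = μg = 0.56 × 9.8 = 5.488 m/s².
Stopping distance: v·t_r + v²/(2a) = 180 with t_r = 0.7 s and a = 5.488 m/s².
So v² + 7.683 v − 1975.68 = 0.
Positive root: v = −a·t_r + √((a·t_r)² + 2a·d) = −3.842 + √(14.761 + 1975.68) = 40.7724 m/s.
40.7724 m/s ÷ 0.44704 = 91.205 mph.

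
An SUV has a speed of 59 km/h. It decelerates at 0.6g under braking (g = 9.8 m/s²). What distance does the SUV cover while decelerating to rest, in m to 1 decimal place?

59 km/h ÷ 3.6 = 16.3889 m/s.
a = 0.6 × 9.8 = 5.880 m/s².
Braking distance = v²/(2a) = 16.3889² / (2 × 5.880) = 268.596 / 11.760 = 22.840 m.

Braking distance ≈ 22.8 m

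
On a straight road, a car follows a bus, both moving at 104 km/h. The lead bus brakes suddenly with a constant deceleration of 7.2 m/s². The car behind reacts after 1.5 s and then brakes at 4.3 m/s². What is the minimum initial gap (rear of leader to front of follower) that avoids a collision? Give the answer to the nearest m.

104 km/h ÷ 3.6 = 28.8889 m/s.
Leader travels v²/(2a_L) = 834.569 / 14.400 = 57.956 m before stopping.
Follower covers v·t_r = 28.8889 × 1.5 = 43.333 m while reacting, then v²/(2a_F) = 834.569 / 8.600 = 97.043 m while braking, for a total of 43.333 + 97.043 = 140.376 m.
Since a_F ≤ a_L and the follower starts braking later, the follower is never slower than the leader, so the closest approach is when both have stopped.
Minimum gap = 140.376 − 57.956 = 82.420 m.

Minimum gap ≈ 82 m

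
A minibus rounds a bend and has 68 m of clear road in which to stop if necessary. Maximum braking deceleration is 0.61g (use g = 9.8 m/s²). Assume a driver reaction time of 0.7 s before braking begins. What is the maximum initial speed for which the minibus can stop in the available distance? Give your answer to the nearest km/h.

Maximum speed ≈ 89 km/h

a = 0.61 × 9.8 = 5.978 m/s².
Stopping distance: v·t_r + v²/(2a) = 68 with t_r = 0.7 s and a = 5.978 m/s².
So v² + 8.369 v − 813.01 = 0.
Positive root: v = −a·t_r + √((a·t_r)² + 2a·d) = −4.185 + √(17.514 + 813.01) = 24.6338 m/s.
24.6338 m/s × 3.6 = 88.682 km/h.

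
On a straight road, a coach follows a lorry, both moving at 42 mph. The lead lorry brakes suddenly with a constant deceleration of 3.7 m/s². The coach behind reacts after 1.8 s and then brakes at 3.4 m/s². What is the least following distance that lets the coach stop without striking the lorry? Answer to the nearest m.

42 mph × 0.44704 = 18.7757 m/s.
Leader travels v²/(2a_L) = 352.527 / 7.400 = 47.639 m before stopping.
Follower covers v·t_r = 18.7757 × 1.8 = 33.796 m while reacting, then v²/(2a_F) = 352.527 / 6.800 = 51.842 m while braking, for a total of 33.796 + 51.842 = 85.638 m.
Since a_F ≤ a_L and the follower starts braking later, the follower is never slower than the leader, so the closest approach is when both have stopped.
Minimum gap = 85.638 − 47.639 = 37.999 m.

Minimum gap ≈ 38 m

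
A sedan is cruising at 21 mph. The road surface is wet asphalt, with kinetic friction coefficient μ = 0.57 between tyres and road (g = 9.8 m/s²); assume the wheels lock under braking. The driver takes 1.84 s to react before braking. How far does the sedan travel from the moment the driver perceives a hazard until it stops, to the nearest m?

Total stopping distance ≈ 25 m

21 mph × 0.44704 = 9.3878 m/s.
a = μg = 0.57 × 9.8 = 5.586 m/s².
Reaction distance = v·t_r = 9.3878 × 1.84 = 17.274 m.
Braking distance = v²/(2a) = 9.3878² / (2 × 5.586) = 88.131 / 11.172 = 7.889 m.
Total = 17.274 + 7.889 = 25.163 m.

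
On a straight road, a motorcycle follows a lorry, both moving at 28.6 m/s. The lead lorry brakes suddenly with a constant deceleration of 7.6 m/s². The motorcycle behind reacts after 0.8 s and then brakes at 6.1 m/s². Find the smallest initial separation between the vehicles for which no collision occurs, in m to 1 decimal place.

Leader travels v²/(2a_L) = 817.960 / 15.200 = 53.813 m before stopping.
Follower covers v·t_r = 28.6000 × 0.8 = 22.880 m while reacting, then v²/(2a_F) = 817.960 / 12.200 = 67.046 m while braking, for a total of 22.880 + 67.046 = 89.926 m.
Since a_F ≤ a_L and the follower starts braking later, the follower is never slower than the leader, so the closest approach is when both have stopped.
Minimum gap = 89.926 − 53.813 = 36.113 m.

Minimum gap ≈ 36.1 m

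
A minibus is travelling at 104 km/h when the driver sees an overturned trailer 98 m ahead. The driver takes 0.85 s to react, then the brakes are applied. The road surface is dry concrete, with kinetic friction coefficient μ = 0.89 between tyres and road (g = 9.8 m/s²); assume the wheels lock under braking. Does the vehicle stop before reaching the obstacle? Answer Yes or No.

Yes

104 km/h ÷ 3.6 = 28.8889 m/s.
a = μg = 0.89 × 9.8 = 8.722 m/s².
Reaction distance = 28.8889 × 0.85 = 24.556 m.
Braking distance = v²/(2a) = 834.569 / 17.444 = 47.843 m.
Total stopping distance = 24.556 + 47.843 = 72.399 m, vs 98 m available — it stops with 98 − 72.399 = 25.601 m to spare.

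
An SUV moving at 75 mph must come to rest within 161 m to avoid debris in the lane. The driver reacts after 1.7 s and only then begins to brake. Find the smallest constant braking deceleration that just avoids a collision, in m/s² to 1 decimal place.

Required deceleration ≈ 5.4 m/s²

75 mph × 0.44704 = 33.5280 m/s.
Distance covered during reaction = 33.5280 × 1.7 = 56.998 m.
Distance available for braking: 161 − 56.998 = 104.002 m.
v² = 2a·d ⇒ a = v²/(2d) = 33.5280² / (2 × 104.002) = 1124.127 / 208.004 = 5.4044 m/s².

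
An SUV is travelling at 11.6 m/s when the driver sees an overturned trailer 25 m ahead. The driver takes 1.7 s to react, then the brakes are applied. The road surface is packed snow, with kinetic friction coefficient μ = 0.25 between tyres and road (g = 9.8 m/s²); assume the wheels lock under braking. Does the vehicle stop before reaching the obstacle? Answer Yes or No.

No

a = μg = 0.25 × 9.8 = 2.450 m/s².
Reaction distance = 11.6000 × 1.7 = 19.720 m.
Braking distance = v²/(2a) = 134.560 / 4.900 = 27.461 m.
Total stopping distance = 19.720 + 27.461 = 47.181 m, vs 25 m available — it cannot stop in time and overshoots by 47.181 − 25 = 22.181 m.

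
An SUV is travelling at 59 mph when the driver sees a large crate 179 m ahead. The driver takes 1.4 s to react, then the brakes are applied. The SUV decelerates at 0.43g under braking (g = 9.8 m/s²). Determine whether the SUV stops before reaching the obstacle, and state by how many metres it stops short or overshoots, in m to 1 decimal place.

59 mph × 0.44704 = 26.3754 m/s.
a = 0.43 × 9.8 = 4.214 m/s².
Reaction distance = 26.3754 × 1.4 = 36.926 m.
Braking distance = v²/(2a) = 695.662 / 8.428 = 82.542 m.
Total stopping distance = 36.926 + 82.542 = 119.468 m, vs 179 m available — it stops with 179 − 119.468 = 59.532 m to spare.

Yes — it stops 59.5 m short of the obstacle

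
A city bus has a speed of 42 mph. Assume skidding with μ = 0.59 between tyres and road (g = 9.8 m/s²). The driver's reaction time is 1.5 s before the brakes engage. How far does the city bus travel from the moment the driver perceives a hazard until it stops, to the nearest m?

Total stopping distance ≈ 59 m

42 mph × 0.44704 = 18.7757 m/s.
a = μg = 0.59 × 9.8 = 5.782 m/s².
Reaction distance = v·t_r = 18.7757 × 1.5 = 28.164 m.
Braking distance = v²/(2a) = 18.7757² / (2 × 5.782) = 352.527 / 11.564 = 30.485 m.
Total = 28.164 + 30.485 = 58.649 m.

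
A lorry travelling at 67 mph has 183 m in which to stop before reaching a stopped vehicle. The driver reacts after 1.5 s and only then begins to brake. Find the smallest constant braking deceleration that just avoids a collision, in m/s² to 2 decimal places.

Required deceleration ≈ 3.25 m/s²

67 mph × 0.44704 = 29.9517 m/s.
Distance covered during reaction = 29.9517 × 1.5 = 44.928 m.
Distance available for braking: 183 − 44.928 = 138.072 m.
v² = 2a·d ⇒ a = v²/(2d) = 29.9517² / (2 × 138.072) = 897.104 / 276.144 = 3.2487 m/s².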